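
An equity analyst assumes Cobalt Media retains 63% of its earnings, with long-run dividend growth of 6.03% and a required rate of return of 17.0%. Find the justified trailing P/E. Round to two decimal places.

3.58

Payout ratio b = 1 − 0.63 = 0.37.
Justified trailing P/E = b(1+g)/(r−g) = 0.37×(1+0.0603)/(0.17−0.0603) = 3.5762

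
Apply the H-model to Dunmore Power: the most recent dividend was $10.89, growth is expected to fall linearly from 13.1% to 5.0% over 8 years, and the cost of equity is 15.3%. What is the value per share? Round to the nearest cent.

H-model: P₀ = D₀[(1+g_L) + H(g_S−g_L)]/(r−g_L), with H = 8/2 = 4.
P₀ = 10.89 × [(1+0.05) + 4×(0.131−0.05)] / (0.153−0.05)
   = 10.89 × 1.3740 / 0.103 = 145.2705

$145.27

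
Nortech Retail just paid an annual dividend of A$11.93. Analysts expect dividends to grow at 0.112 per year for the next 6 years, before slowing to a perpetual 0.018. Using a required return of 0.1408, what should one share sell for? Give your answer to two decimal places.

Two-stage DDM. Project D₁…D_6 at 0.112, terminal growth 0.018, discount at r = 0.1408.
D_1 = 13.2662
D_2 = 14.7520
D_3 = 16.4042
D_4 = 18.2415
D_5 = 20.2845
D_6 = 22.5564
Terminal value at t=6: TV = D_7/(r−g) = 22.9624/(0.1408−0.018) = 186.9901
P₀ = 13.2662/(1+0.1408)^1 + 14.7520/(1+0.1408)^2 + 16.4042/(1+0.1408)^3 + 18.2415/(1+0.1408)^4 + 20.2845/(1+0.1408)^5 + 22.5564/(1+0.1408)^6 + 186.9901/(1+0.1408)^6 = 150.3471

A$150.35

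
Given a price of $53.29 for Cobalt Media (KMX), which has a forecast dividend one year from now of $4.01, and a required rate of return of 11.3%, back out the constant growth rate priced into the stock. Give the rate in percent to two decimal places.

3.78%

From P₀ = D₁/(r − g), the implied growth is g = r − D₁/P₀.
g = 0.113 − 4.01/53.29 = 0.113 − 0.07525 = 0.03775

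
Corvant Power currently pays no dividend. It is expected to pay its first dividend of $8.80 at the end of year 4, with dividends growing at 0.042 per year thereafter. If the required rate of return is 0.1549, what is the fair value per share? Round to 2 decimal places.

Deferred-dividend DDM. At t=3 the remaining stream is a growing perpetuity with first payment D_4 = 8.80.
V_3 = D_4/(r−g) = 8.80/(0.1549−0.042) = 77.9451
P₀ = V_3/(1+r)^3 = 77.9451/(1+0.1549)^3 = 50.6006

$50.60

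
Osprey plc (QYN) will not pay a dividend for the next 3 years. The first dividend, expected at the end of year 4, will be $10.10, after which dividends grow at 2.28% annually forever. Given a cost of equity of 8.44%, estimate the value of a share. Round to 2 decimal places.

$128.58

Deferred-dividend DDM. At t=3 the remaining stream is a growing perpetuity with first payment D_4 = 10.10.
V_3 = D_4/(r−g) = 10.10/(0.0844−0.0228) = 163.9610
P₀ = V_3/(1+r)^3 = 163.9610/(1+0.0844)^3 = 128.5796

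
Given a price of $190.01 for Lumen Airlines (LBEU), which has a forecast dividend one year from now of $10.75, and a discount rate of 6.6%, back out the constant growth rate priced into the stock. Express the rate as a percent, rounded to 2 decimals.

From P₀ = D₁/(r − g), the implied growth is g = r − D₁/P₀.
g = 0.066 − 10.75/190.01 = 0.066 − 0.05658 = 0.00942

0.94%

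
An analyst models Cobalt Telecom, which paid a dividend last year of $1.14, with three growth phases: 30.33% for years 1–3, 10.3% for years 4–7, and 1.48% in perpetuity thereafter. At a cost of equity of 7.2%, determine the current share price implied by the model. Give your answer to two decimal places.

Three-stage DDM. Project D₁…D_7; terminal Gordon value at t=7 with g = 0.0148; discount at r = 0.072.
D_1 = 1.4858
D_2 = 1.9364
D_3 = 2.5237
D_4 = 2.7836
D_5 = 3.0704
D_6 = 3.3866
D_7 = 3.7354
TV_7 = 3.7907/(0.072−0.0148) = 66.2712
P₀ = Σ Dₜ/(1+r)ᵗ + TV_7/(1+r)^7 = 54.6581

$54.66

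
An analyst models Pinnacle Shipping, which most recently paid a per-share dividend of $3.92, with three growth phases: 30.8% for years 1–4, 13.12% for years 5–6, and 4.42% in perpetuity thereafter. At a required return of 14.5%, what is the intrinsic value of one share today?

Three-stage DDM. Project D₁…D_6; terminal Gordon value at t=6 with g = 0.0442; discount at r = 0.145.
D_1 = 5.1274
D_2 = 6.7066
D_3 = 8.7722
D_4 = 11.4741
D_5 = 12.9795
D_6 = 14.6824
TV_6 = 15.3313/(0.145−0.0442) = 152.0964
P₀ = Σ Dₜ/(1+r)ᵗ + TV_6/(1+r)^6 = 102.7212

$102.72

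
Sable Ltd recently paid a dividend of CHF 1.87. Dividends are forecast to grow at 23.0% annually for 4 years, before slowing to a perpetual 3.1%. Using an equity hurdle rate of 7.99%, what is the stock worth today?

Two-stage DDM. Project D₁…D_4 at 0.23, terminal growth 0.031, discount at r = 0.0799.
D_1 = 2.3001
D_2 = 2.8291
D_3 = 3.4798
D_4 = 4.2802
Terminal value at t=4: TV = D_5/(r−g) = 4.4129/(0.0799−0.031) = 90.2427
P₀ = 2.3001/(1+0.0799)^1 + 2.8291/(1+0.0799)^2 + 3.4798/(1+0.0799)^3 + 4.2802/(1+0.0799)^4 + 90.2427/(1+0.0799)^4 = 76.8219

CHF 76.82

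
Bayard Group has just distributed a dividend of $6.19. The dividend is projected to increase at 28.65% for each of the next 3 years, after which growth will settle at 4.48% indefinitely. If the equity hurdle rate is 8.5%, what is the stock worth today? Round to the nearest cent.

$294.55

Two-stage DDM. Project D₁…D_3 at 0.2865, terminal growth 0.0448, discount at r = 0.085.
D_1 = 7.9634
D_2 = 10.2450
D_3 = 13.1801
Terminal value at t=3: TV = D_4/(r−g) = 13.7706/(0.085−0.0448) = 342.5525
P₀ = 7.9634/(1+0.085)^1 + 10.2450/(1+0.085)^2 + 13.1801/(1+0.085)^3 + 342.5525/(1+0.085)^3 = 294.5482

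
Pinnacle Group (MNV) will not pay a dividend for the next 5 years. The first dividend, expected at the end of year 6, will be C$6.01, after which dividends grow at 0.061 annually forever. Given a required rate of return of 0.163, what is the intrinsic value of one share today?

Deferred-dividend DDM. At t=5 the remaining stream is a growing perpetuity with first payment D_6 = 6.01.
V_5 = D_6/(r−g) = 6.01/(0.163−0.061) = 58.9216
P₀ = V_5/(1+r)^5 = 58.9216/(1+0.163)^5 = 27.6934

C$27.69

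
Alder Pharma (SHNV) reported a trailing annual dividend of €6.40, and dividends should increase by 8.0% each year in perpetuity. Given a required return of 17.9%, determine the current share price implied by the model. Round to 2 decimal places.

Gordon growth model: P₀ = D₁/(r − g). D₁ = 6.40 × (1 + 0.08) = 6.9120.
P₀ = 6.9120 / (0.179 − 0.08) = 6.9120 / 0.099 = 69.8182

€69.82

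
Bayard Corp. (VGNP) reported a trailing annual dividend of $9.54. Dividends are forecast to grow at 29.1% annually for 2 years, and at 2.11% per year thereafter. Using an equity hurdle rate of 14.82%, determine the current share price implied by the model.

$119.68

Two-stage DDM. Project D₁…D_2 at 0.291, terminal growth 0.0211, discount at r = 0.1482.
D_1 = 12.3161
D_2 = 15.9001
Terminal value at t=2: TV = D_3/(r−g) = 16.2356/(0.1482−0.0211) = 127.7390
P₀ = 12.3161/(1+0.1482)^1 + 15.9001/(1+0.1482)^2 + 127.7390/(1+0.1482)^2 = 119.6791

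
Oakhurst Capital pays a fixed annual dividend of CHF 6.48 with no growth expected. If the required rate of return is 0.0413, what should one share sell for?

CHF 156.90

Zero-growth DDM (perpetuity): P₀ = D/r = 6.48 / 0.0413 = 156.9007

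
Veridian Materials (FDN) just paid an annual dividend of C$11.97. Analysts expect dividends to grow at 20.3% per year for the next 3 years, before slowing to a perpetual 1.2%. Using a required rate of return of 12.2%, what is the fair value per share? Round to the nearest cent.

C$177.09

Two-stage DDM. Project D₁…D_3 at 0.203, terminal growth 0.012, discount at r = 0.122.
D_1 = 14.3999
D_2 = 17.3231
D_3 = 20.8397
Terminal value at t=3: TV = D_4/(r−g) = 21.0898/(0.122−0.012) = 191.7251
P₀ = 14.3999/(1+0.122)^1 + 17.3231/(1+0.122)^2 + 20.8397/(1+0.122)^3 + 191.7251/(1+0.122)^3 = 177.0865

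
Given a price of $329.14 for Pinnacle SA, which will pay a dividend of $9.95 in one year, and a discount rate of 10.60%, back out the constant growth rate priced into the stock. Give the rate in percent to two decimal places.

From P₀ = D₁/(r − g), the implied growth is g = r − D₁/P₀.
g = 0.106 − 9.95/329.14 = 0.106 − 0.03023 = 0.07577

7.58%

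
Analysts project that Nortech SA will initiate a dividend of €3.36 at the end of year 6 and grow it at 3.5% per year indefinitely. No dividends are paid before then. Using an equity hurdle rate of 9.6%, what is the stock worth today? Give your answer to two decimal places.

€34.83

Deferred-dividend DDM. At t=5 the remaining stream is a growing perpetuity with first payment D_6 = 3.36.
V_5 = D_6/(r−g) = 3.36/(0.096−0.035) = 55.0820
P₀ = V_5/(1+r)^5 = 55.0820/(1+0.096)^5 = 34.8303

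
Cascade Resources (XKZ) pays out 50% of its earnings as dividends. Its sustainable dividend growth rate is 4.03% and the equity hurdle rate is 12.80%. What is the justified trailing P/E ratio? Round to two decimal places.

Justified trailing P/E = b(1+g)/(r−g) = 0.50×(1+0.0403)/(0.128−0.0403) = 5.9310

5.93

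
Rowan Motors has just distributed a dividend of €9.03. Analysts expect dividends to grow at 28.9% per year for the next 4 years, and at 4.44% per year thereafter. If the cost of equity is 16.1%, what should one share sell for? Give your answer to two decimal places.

Two-stage DDM. Project D₁…D_4 at 0.289, terminal growth 0.0444, discount at r = 0.161.
D_1 = 11.6397
D_2 = 15.0035
D_3 = 19.3396
D_4 = 24.9287
Terminal value at t=4: TV = D_5/(r−g) = 26.0355/(0.161−0.0444) = 223.2892
P₀ = 11.6397/(1+0.161)^1 + 15.0035/(1+0.161)^2 + 19.3396/(1+0.161)^3 + 24.9287/(1+0.161)^4 + 223.2892/(1+0.161)^4 = 170.1313

€170.13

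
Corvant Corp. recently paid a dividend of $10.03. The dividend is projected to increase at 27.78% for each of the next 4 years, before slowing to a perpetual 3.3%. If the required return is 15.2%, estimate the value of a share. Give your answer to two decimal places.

Two-stage DDM. Project D₁…D_4 at 0.2778, terminal growth 0.033, discount at r = 0.152.
D_1 = 12.8163
D_2 = 16.3767
D_3 = 20.9262
D_4 = 26.7394
Terminal value at t=4: TV = D_5/(r−g) = 27.6219/(0.152−0.033) = 232.1164
P₀ = 12.8163/(1+0.152)^1 + 16.3767/(1+0.152)^2 + 20.9262/(1+0.152)^3 + 26.7394/(1+0.152)^4 + 232.1164/(1+0.152)^4 = 184.1298

$184.13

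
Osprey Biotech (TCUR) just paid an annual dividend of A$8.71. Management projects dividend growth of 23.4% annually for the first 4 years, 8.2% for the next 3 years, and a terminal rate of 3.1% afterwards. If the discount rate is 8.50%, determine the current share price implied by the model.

A$367.98

Three-stage DDM. Project D₁…D_7; terminal Gordon value at t=7 with g = 0.031; discount at r = 0.085.
D_1 = 10.7481
D_2 = 13.2632
D_3 = 16.3668
D_4 = 20.1966
D_5 = 21.8527
D_6 = 23.6447
D_7 = 25.5835
TV_7 = 26.3766/(0.085−0.031) = 488.4560
P₀ = Σ Dₜ/(1+r)ᵗ + TV_7/(1+r)^7 = 367.9801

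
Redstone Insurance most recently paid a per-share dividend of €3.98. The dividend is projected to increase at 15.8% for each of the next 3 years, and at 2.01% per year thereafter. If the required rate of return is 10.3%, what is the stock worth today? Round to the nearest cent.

Two-stage DDM. Project D₁…D_3 at 0.158, terminal growth 0.0201, discount at r = 0.103.
D_1 = 4.6088
D_2 = 5.3370
D_3 = 6.1803
Terminal value at t=3: TV = D_4/(r−g) = 6.3045/(0.103−0.0201) = 76.0496
P₀ = 4.6088/(1+0.103)^1 + 5.3370/(1+0.103)^2 + 6.1803/(1+0.103)^3 + 76.0496/(1+0.103)^3 = 69.8431

€69.84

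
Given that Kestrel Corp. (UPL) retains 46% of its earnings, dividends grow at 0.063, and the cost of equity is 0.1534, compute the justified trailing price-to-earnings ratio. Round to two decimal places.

6.35

Payout ratio b = 1 − 0.46 = 0.54.
Justified trailing P/E = b(1+g)/(r−g) = 0.54×(1+0.063)/(0.1534−0.063) = 6.3498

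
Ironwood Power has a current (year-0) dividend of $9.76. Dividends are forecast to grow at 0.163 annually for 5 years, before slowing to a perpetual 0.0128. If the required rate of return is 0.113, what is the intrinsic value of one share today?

Two-stage DDM. Project D₁…D_5 at 0.163, terminal growth 0.0128, discount at r = 0.113.
D_1 = 11.3509
D_2 = 13.2011
D_3 = 15.3528
D_4 = 17.8554
D_5 = 20.7658
Terminal value at t=5: TV = D_6/(r−g) = 21.0316/(0.113−0.0128) = 209.8961
P₀ = 11.3509/(1+0.113)^1 + 13.2011/(1+0.113)^2 + 15.3528/(1+0.113)^3 + 17.8554/(1+0.113)^4 + 20.7658/(1+0.113)^5 + 209.8961/(1+0.113)^5 = 178.6777

$178.68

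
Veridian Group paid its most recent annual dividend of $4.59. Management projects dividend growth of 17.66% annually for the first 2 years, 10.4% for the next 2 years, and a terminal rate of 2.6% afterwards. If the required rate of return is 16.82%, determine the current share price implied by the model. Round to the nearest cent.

Three-stage DDM. Project D₁…D_4; terminal Gordon value at t=4 with g = 0.026; discount at r = 0.1682.
D_1 = 5.4006
D_2 = 6.3543
D_3 = 7.0152
D_4 = 7.7448
TV_4 = 7.9461/(0.1682−0.026) = 55.8800
P₀ = Σ Dₜ/(1+r)ᵗ + TV_4/(1+r)^4 = 47.8427

$47.84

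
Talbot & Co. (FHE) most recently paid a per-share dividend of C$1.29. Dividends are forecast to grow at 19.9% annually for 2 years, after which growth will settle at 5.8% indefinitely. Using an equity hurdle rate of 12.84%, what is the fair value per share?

C$24.72

Two-stage DDM. Project D₁…D_2 at 0.199, terminal growth 0.058, discount at r = 0.1284.
D_1 = 1.5467
D_2 = 1.8545
Terminal value at t=2: TV = D_3/(r−g) = 1.9621/(0.1284−0.058) = 27.8703
P₀ = 1.5467/(1+0.1284)^1 + 1.8545/(1+0.1284)^2 + 27.8703/(1+0.1284)^2 = 24.7156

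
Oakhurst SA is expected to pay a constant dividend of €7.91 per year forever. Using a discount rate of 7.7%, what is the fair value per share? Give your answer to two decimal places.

Zero-growth DDM (perpetuity): P₀ = D/r = 7.91 / 0.077 = 102.7273

€102.73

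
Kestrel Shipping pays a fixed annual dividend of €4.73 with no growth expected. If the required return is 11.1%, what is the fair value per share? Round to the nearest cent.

€42.61

Zero-growth DDM (perpetuity): P₀ = D/r = 4.73 / 0.111 = 42.6126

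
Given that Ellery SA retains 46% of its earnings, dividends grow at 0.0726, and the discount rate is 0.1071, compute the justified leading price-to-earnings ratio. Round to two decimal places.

15.65

Payout ratio b = 1 − 0.46 = 0.54.
Justified leading P/E = b/(r−g) = 0.54/(0.1071−0.0726) = 15.6522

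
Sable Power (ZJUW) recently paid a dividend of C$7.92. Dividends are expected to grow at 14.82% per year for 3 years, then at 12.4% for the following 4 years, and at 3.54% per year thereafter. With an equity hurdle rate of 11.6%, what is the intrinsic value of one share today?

C$174.30

Three-stage DDM. Project D₁…D_7; terminal Gordon value at t=7 with g = 0.0354; discount at r = 0.116.
D_1 = 9.0937
D_2 = 10.4414
D_3 = 11.9889
D_4 = 13.4755
D_5 = 15.1464
D_6 = 17.0246
D_7 = 19.1356
TV_7 = 19.8130/(0.116−0.0354) = 245.8194
P₀ = Σ Dₜ/(1+r)ᵗ + TV_7/(1+r)^7 = 174.2988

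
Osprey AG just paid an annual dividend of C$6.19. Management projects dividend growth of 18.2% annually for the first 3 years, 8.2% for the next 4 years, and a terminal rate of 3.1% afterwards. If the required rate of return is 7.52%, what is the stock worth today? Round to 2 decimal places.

Three-stage DDM. Project D₁…D_7; terminal Gordon value at t=7 with g = 0.031; discount at r = 0.0752.
D_1 = 7.3166
D_2 = 8.6482
D_3 = 10.2222
D_4 = 11.0604
D_5 = 11.9673
D_6 = 12.9487
D_7 = 14.0105
TV_7 = 14.4448/(0.0752−0.031) = 326.8049
P₀ = Σ Dₜ/(1+r)ᵗ + TV_7/(1+r)^7 = 252.6552

C$252.66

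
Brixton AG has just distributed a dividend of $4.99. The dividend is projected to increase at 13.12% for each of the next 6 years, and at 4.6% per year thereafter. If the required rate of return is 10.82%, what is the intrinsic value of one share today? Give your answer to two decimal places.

$127.11

Two-stage DDM. Project D₁…D_6 at 0.1312, terminal growth 0.046, discount at r = 0.1082.
D_1 = 5.6447
D_2 = 6.3853
D_3 = 7.2230
D_4 = 8.1707
D_5 = 9.2427
D_6 = 10.4553
Terminal value at t=6: TV = D_7/(r−g) = 10.9363/(0.1082−0.046) = 175.8240
P₀ = 5.6447/(1+0.1082)^1 + 6.3853/(1+0.1082)^2 + 7.2230/(1+0.1082)^3 + 8.1707/(1+0.1082)^4 + 9.2427/(1+0.1082)^5 + 10.4553/(1+0.1082)^6 + 175.8240/(1+0.1082)^6 = 127.1142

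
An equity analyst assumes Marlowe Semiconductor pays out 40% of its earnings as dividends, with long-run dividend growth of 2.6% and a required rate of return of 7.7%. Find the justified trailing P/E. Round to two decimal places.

Justified trailing P/E = b(1+g)/(r−g) = 0.40×(1+0.026)/(0.077−0.026) = 8.0471

8.05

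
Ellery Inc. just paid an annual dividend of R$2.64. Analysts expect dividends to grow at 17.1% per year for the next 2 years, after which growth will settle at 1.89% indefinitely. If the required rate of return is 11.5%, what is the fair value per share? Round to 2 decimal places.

Two-stage DDM. Project D₁…D_2 at 0.171, terminal growth 0.0189, discount at r = 0.115.
D_1 = 3.0914
D_2 = 3.6201
Terminal value at t=2: TV = D_3/(r−g) = 3.6885/(0.115−0.0189) = 38.3818
P₀ = 3.0914/(1+0.115)^1 + 3.6201/(1+0.115)^2 + 38.3818/(1+0.115)^2 = 36.5572

R$36.56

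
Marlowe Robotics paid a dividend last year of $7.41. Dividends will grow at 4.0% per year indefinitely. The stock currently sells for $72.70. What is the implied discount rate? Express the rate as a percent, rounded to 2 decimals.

Rearranging the constant-growth DDM: r = D₁/P₀ + g.
D₁ = 7.41 × (1 + 0.04) = 7.7064.
r = 7.7064 / 72.70 + 0.04 = 0.10600 + 0.04 = 0.14600

14.60%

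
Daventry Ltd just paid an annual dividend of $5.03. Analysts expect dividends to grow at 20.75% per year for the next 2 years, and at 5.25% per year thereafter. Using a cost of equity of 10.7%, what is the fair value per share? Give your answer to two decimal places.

$127.05

Two-stage DDM. Project D₁…D_2 at 0.2075, terminal growth 0.0525, discount at r = 0.107.
D_1 = 6.0737
D_2 = 7.3340
Terminal value at t=2: TV = D_3/(r−g) = 7.7191/(0.107−0.0525) = 141.6341
P₀ = 6.0737/(1+0.107)^1 + 7.3340/(1+0.107)^2 + 141.6341/(1+0.107)^2 = 127.0487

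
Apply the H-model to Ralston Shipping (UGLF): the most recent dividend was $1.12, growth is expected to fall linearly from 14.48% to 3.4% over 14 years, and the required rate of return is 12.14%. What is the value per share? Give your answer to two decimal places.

H-model: P₀ = D₀[(1+g_L) + H(g_S−g_L)]/(r−g_L), with H = 14/2 = 7.
P₀ = 1.12 × [(1+0.034) + 7×(0.1448−0.034)] / (0.1214−0.034)
   = 1.12 × 1.8096 / 0.0874 = 23.1894

$23.19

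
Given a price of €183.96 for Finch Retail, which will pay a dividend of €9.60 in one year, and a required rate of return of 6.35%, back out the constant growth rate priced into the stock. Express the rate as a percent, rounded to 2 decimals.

1.13%

From P₀ = D₁/(r − g), the implied growth is g = r − D₁/P₀.
g = 0.0635 − 9.60/183.96 = 0.0635 − 0.05219 = 0.01131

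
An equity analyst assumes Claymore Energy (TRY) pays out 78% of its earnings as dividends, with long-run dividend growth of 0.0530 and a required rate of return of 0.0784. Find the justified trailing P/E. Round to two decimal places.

Justified trailing P/E = b(1+g)/(r−g) = 0.78×(1+0.053)/(0.0784−0.053) = 32.3362

32.34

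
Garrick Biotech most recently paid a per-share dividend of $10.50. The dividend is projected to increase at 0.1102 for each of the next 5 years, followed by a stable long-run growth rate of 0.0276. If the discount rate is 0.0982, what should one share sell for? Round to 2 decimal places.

Two-stage DDM. Project D₁…D_5 at 0.1102, terminal growth 0.0276, discount at r = 0.0982.
D_1 = 11.6571
D_2 = 12.9417
D_3 = 14.3679
D_4 = 15.9512
D_5 = 17.7091
Terminal value at t=5: TV = D_6/(r−g) = 18.1978/(0.0982−0.0276) = 257.7596
P₀ = 11.6571/(1+0.0982)^1 + 12.9417/(1+0.0982)^2 + 14.3679/(1+0.0982)^3 + 15.9512/(1+0.0982)^4 + 17.7091/(1+0.0982)^5 + 257.7596/(1+0.0982)^5 = 215.6106

$215.61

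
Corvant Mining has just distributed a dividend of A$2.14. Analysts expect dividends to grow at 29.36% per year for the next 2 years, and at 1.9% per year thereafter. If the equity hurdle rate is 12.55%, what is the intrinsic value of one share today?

A$32.34

Two-stage DDM. Project D₁…D_2 at 0.2936, terminal growth 0.019, discount at r = 0.1255.
D_1 = 2.7683
D_2 = 3.5811
Terminal value at t=2: TV = D_3/(r−g) = 3.6491/(0.1255−0.019) = 34.2640
P₀ = 2.7683/(1+0.1255)^1 + 3.5811/(1+0.1255)^2 + 34.2640/(1+0.1255)^2 = 32.3354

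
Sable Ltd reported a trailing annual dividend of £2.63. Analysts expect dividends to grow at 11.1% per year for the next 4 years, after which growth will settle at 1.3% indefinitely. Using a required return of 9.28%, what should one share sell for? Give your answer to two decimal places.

£46.63

Two-stage DDM. Project D₁…D_4 at 0.111, terminal growth 0.013, discount at r = 0.0928.
D_1 = 2.9219
D_2 = 3.2463
D_3 = 3.6066
D_4 = 4.0069
Terminal value at t=4: TV = D_5/(r−g) = 4.0590/(0.0928−0.013) = 50.8649
P₀ = 2.9219/(1+0.0928)^1 + 3.2463/(1+0.0928)^2 + 3.6066/(1+0.0928)^3 + 4.0069/(1+0.0928)^4 + 50.8649/(1+0.0928)^4 = 46.6315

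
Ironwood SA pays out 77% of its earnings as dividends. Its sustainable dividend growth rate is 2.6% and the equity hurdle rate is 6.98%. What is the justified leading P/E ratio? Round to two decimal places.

17.58

Justified leading P/E = b/(r−g) = 0.77/(0.0698−0.026) = 17.5799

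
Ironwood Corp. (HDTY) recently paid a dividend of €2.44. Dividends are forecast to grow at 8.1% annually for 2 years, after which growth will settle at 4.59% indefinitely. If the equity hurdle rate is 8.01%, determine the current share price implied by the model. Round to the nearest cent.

€79.63

Two-stage DDM. Project D₁…D_2 at 0.081, terminal growth 0.0459, discount at r = 0.0801.
D_1 = 2.6376
D_2 = 2.8513
Terminal value at t=2: TV = D_3/(r−g) = 2.9822/(0.0801−0.0459) = 87.1977
P₀ = 2.6376/(1+0.0801)^1 + 2.8513/(1+0.0801)^2 + 87.1977/(1+0.0801)^2 = 79.6303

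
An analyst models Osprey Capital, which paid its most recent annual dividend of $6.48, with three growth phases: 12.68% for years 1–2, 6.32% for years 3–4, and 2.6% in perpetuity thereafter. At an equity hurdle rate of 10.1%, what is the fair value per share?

$112.89

Three-stage DDM. Project D₁…D_4; terminal Gordon value at t=4 with g = 0.026; discount at r = 0.101.
D_1 = 7.3017
D_2 = 8.2275
D_3 = 8.7475
D_4 = 9.3003
TV_4 = 9.5421/(0.101−0.026) = 127.2286
P₀ = Σ Dₜ/(1+r)ᵗ + TV_4/(1+r)^4 = 112.8861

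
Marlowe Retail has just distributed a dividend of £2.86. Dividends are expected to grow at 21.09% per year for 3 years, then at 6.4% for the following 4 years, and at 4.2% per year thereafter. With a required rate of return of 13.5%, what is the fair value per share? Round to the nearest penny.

Three-stage DDM. Project D₁…D_7; terminal Gordon value at t=7 with g = 0.042; discount at r = 0.135.
D_1 = 3.4632
D_2 = 4.1936
D_3 = 5.0780
D_4 = 5.4030
D_5 = 5.7488
D_6 = 6.1167
D_7 = 6.5081
TV_7 = 6.7815/(0.135−0.042) = 72.9192
P₀ = Σ Dₜ/(1+r)ᵗ + TV_7/(1+r)^7 = 51.6825

£51.68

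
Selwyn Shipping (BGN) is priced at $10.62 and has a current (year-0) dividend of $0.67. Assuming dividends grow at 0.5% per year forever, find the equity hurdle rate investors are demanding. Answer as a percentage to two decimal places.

Rearranging the constant-growth DDM: r = D₁/P₀ + g.
D₁ = 0.67 × (1 + 0.005) = 0.6734.
r = 0.6734 / 10.62 + 0.005 = 0.06340 + 0.005 = 0.06840

6.84%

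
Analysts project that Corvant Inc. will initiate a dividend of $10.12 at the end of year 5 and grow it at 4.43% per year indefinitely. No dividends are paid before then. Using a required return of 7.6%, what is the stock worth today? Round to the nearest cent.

Deferred-dividend DDM. At t=4 the remaining stream is a growing perpetuity with first payment D_5 = 10.12.
V_4 = D_5/(r−g) = 10.12/(0.076−0.0443) = 319.2429
P₀ = V_4/(1+r)^4 = 319.2429/(1+0.076)^4 = 238.1618

$238.16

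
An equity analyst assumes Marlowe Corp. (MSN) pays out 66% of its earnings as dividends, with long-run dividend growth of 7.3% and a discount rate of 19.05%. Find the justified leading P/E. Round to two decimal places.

Justified leading P/E = b/(r−g) = 0.66/(0.1905−0.073) = 5.6170

5.62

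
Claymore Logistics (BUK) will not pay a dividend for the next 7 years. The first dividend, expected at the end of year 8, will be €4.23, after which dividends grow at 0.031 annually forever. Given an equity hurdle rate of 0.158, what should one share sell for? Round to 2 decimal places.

Deferred-dividend DDM. At t=7 the remaining stream is a growing perpetuity with first payment D_8 = 4.23.
V_7 = D_8/(r−g) = 4.23/(0.158−0.031) = 33.3071
P₀ = V_7/(1+r)^7 = 33.3071/(1+0.158)^7 = 11.9282

€11.93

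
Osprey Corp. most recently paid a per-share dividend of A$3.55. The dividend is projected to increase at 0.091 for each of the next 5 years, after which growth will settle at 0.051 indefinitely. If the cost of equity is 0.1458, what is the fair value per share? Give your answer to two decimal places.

A$46.16

Two-stage DDM. Project D₁…D_5 at 0.091, terminal growth 0.051, discount at r = 0.1458.
D_1 = 3.8730
D_2 = 4.2255
D_3 = 4.6100
D_4 = 5.0295
D_5 = 5.4872
Terminal value at t=5: TV = D_6/(r−g) = 5.7671/(0.1458−0.051) = 60.8340
P₀ = 3.8730/(1+0.1458)^1 + 4.2255/(1+0.1458)^2 + 4.6100/(1+0.1458)^3 + 5.0295/(1+0.1458)^4 + 5.4872/(1+0.1458)^5 + 60.8340/(1+0.1458)^5 = 46.1636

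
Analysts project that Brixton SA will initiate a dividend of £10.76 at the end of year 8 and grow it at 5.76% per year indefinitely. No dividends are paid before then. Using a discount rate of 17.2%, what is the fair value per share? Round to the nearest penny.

£30.97

Deferred-dividend DDM. At t=7 the remaining stream is a growing perpetuity with first payment D_8 = 10.76.
V_7 = D_8/(r−g) = 10.76/(0.172−0.0576) = 94.0559
P₀ = V_7/(1+r)^7 = 94.0559/(1+0.172)^7 = 30.9666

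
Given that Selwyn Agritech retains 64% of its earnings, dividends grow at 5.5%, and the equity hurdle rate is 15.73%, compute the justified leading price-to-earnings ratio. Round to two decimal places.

3.52

Payout ratio b = 1 − 0.64 = 0.36.
Justified leading P/E = b/(r−g) = 0.36/(0.1573−0.055) = 3.5191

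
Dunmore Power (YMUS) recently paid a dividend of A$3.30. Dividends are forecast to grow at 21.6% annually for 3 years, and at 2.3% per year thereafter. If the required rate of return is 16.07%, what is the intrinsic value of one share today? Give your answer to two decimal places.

Two-stage DDM. Project D₁…D_3 at 0.216, terminal growth 0.023, discount at r = 0.1607.
D_1 = 4.0128
D_2 = 4.8796
D_3 = 5.9336
Terminal value at t=3: TV = D_4/(r−g) = 6.0700/(0.1607−0.023) = 44.0815
P₀ = 4.0128/(1+0.1607)^1 + 4.8796/(1+0.1607)^2 + 5.9336/(1+0.1607)^3 + 44.0815/(1+0.1607)^3 = 39.0638

A$39.06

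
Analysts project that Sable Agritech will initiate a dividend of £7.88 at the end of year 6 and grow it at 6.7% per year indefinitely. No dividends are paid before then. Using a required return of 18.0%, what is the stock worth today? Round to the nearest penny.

£30.48

Deferred-dividend DDM. At t=5 the remaining stream is a growing perpetuity with first payment D_6 = 7.88.
V_5 = D_6/(r−g) = 7.88/(0.18−0.067) = 69.7345
P₀ = V_5/(1+r)^5 = 69.7345/(1+0.18)^5 = 30.4816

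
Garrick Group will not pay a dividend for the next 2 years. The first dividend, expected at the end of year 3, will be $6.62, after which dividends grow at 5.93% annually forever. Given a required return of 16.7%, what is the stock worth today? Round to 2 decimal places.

$45.13

Deferred-dividend DDM. At t=2 the remaining stream is a growing perpetuity with first payment D_3 = 6.62.
V_2 = D_3/(r−g) = 6.62/(0.167−0.0593) = 61.4670
P₀ = V_2/(1+r)^2 = 61.4670/(1+0.167)^2 = 45.1337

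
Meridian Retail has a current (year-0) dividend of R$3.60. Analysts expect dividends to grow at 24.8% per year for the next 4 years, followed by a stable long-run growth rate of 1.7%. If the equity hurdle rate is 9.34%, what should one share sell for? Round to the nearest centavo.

R$101.60

Two-stage DDM. Project D₁…D_4 at 0.248, terminal growth 0.017, discount at r = 0.0934.
D_1 = 4.4928
D_2 = 5.6070
D_3 = 6.9976
D_4 = 8.7329
Terminal value at t=4: TV = D_5/(r−g) = 8.8814/(0.0934−0.017) = 116.2488
P₀ = 4.4928/(1+0.0934)^1 + 5.6070/(1+0.0934)^2 + 6.9976/(1+0.0934)^3 + 8.7329/(1+0.0934)^4 + 116.2488/(1+0.0934)^4 = 101.5962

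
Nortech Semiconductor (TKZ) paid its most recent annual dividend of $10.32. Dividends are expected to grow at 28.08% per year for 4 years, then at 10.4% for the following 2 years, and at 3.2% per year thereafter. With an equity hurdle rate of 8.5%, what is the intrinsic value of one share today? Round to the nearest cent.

$508.70

Three-stage DDM. Project D₁…D_6; terminal Gordon value at t=6 with g = 0.032; discount at r = 0.085.
D_1 = 13.2179
D_2 = 16.9294
D_3 = 21.6832
D_4 = 27.7719
D_5 = 30.6601
D_6 = 33.8488
TV_6 = 34.9319/(0.085−0.032) = 659.0934
P₀ = Σ Dₜ/(1+r)ᵗ + TV_6/(1+r)^6 = 508.7045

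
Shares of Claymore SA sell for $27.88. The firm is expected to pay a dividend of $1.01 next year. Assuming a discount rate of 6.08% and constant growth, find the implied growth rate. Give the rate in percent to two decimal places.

2.46%

From P₀ = D₁/(r − g), the implied growth is g = r − D₁/P₀.
g = 0.0608 − 1.01/27.88 = 0.0608 − 0.03623 = 0.02457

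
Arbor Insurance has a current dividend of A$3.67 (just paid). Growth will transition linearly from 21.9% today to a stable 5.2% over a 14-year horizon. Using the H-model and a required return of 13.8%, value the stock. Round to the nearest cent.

A$94.78

H-model: P₀ = D₀[(1+g_L) + H(g_S−g_L)]/(r−g_L), with H = 14/2 = 7.
P₀ = 3.67 × [(1+0.052) + 7×(0.219−0.052)] / (0.138−0.052)
   = 3.67 × 2.2210 / 0.086 = 94.7799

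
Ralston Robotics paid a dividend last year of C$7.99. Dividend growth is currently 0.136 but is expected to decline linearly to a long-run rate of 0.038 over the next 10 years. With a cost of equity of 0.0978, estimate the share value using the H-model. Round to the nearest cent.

C$204.16

H-model: P₀ = D₀[(1+g_L) + H(g_S−g_L)]/(r−g_L), with H = 10/2 = 5.
P₀ = 7.99 × [(1+0.038) + 5×(0.136−0.038)] / (0.0978−0.038)
   = 7.99 × 1.5280 / 0.0598 = 204.1592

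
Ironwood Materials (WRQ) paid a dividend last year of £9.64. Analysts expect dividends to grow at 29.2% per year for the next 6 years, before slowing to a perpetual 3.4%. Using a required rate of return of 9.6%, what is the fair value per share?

Two-stage DDM. Project D₁…D_6 at 0.292, terminal growth 0.034, discount at r = 0.096.
D_1 = 12.4549
D_2 = 16.0917
D_3 = 20.7905
D_4 = 26.8613
D_5 = 34.7048
D_6 = 44.8386
Terminal value at t=6: TV = D_7/(r−g) = 46.3631/(0.096−0.034) = 747.7923
P₀ = 12.4549/(1+0.096)^1 + 16.0917/(1+0.096)^2 + 20.7905/(1+0.096)^3 + 26.8613/(1+0.096)^4 + 34.7048/(1+0.096)^5 + 44.8386/(1+0.096)^6 + 747.7923/(1+0.096)^6 = 538.4198

£538.42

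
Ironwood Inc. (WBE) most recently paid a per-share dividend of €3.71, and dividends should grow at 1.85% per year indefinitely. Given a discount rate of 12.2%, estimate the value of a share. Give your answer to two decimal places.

€36.51

Gordon growth model: P₀ = D₁/(r − g). D₁ = 3.71 × (1 + 0.0185) = 3.7786.
P₀ = 3.7786 / (0.122 − 0.0185) = 3.7786 / 0.1035 = 36.5086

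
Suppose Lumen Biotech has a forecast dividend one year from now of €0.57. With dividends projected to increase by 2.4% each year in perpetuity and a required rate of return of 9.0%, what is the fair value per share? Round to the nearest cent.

Gordon growth model: P₀ = D₁/(r − g), with D₁ = 0.57 given directly.
P₀ = 0.5700 / (0.09 − 0.024) = 0.5700 / 0.066 = 8.6364

€8.64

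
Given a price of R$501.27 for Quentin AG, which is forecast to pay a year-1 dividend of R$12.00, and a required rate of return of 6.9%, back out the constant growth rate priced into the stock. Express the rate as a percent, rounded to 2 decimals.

4.51%

From P₀ = D₁/(r − g), the implied growth is g = r − D₁/P₀.
g = 0.069 − 12.00/501.27 = 0.069 − 0.02394 = 0.04506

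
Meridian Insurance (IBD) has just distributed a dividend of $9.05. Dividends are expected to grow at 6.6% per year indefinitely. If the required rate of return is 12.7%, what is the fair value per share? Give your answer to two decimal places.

$158.15

Gordon growth model: P₀ = D₁/(r − g). D₁ = 9.05 × (1 + 0.066) = 9.6473.
P₀ = 9.6473 / (0.127 − 0.066) = 9.6473 / 0.061 = 158.1525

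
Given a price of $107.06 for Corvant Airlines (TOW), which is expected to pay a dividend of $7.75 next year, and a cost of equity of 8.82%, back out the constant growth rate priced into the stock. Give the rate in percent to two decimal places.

From P₀ = D₁/(r − g), the implied growth is g = r − D₁/P₀.
g = 0.0882 − 7.75/107.06 = 0.0882 − 0.07239 = 0.01581

1.58%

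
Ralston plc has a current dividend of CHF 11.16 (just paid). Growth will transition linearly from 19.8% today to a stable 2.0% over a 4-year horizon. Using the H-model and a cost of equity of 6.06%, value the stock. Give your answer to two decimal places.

H-model: P₀ = D₀[(1+g_L) + H(g_S−g_L)]/(r−g_L), with H = 4/2 = 2.
P₀ = 11.16 × [(1+0.02) + 2×(0.198−0.02)] / (0.0606−0.02)
   = 11.16 × 1.3760 / 0.0406 = 378.2305

CHF 378.23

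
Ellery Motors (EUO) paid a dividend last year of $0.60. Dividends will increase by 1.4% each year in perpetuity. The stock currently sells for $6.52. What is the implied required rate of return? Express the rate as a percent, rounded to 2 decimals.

10.73%

Rearranging the constant-growth DDM: r = D₁/P₀ + g.
D₁ = 0.60 × (1 + 0.014) = 0.6084.
r = 0.6084 / 6.52 + 0.014 = 0.09331 + 0.014 = 0.10731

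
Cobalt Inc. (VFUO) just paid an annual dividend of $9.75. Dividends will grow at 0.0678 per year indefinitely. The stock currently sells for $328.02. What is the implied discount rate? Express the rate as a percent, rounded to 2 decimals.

9.95%

Rearranging the constant-growth DDM: r = D₁/P₀ + g.
D₁ = 9.75 × (1 + 0.0678) = 10.4111.
r = 10.4111 / 328.02 + 0.0678 = 0.03174 + 0.0678 = 0.09954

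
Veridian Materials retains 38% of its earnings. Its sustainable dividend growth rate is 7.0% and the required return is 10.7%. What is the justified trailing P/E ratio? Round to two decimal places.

Payout ratio b = 1 − 0.38 = 0.62.
Justified trailing P/E = b(1+g)/(r−g) = 0.62×(1+0.07)/(0.107−0.07) = 17.9297

17.93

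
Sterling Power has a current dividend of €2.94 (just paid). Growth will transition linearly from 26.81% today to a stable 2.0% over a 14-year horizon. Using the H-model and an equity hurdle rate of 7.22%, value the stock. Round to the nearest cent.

H-model: P₀ = D₀[(1+g_L) + H(g_S−g_L)]/(r−g_L), with H = 14/2 = 7.
P₀ = 2.94 × [(1+0.02) + 7×(0.2681−0.02)] / (0.0722−0.02)
   = 2.94 × 2.7567 / 0.0522 = 155.2624

€155.26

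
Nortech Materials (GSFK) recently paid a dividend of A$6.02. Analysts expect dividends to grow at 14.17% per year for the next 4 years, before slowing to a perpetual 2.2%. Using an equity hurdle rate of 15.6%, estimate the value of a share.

Two-stage DDM. Project D₁…D_4 at 0.1417, terminal growth 0.022, discount at r = 0.156.
D_1 = 6.8730
D_2 = 7.8469
D_3 = 8.9589
D_4 = 10.2283
Terminal value at t=4: TV = D_5/(r−g) = 10.4533/(0.156−0.022) = 78.0101
P₀ = 6.8730/(1+0.156)^1 + 7.8469/(1+0.156)^2 + 8.9589/(1+0.156)^3 + 10.2283/(1+0.156)^4 + 78.0101/(1+0.156)^4 = 67.0282

A$67.03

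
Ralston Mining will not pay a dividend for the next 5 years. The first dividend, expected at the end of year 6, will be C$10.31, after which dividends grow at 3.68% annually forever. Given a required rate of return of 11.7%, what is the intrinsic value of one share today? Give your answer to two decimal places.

C$73.93

Deferred-dividend DDM. At t=5 the remaining stream is a growing perpetuity with first payment D_6 = 10.31.
V_5 = D_6/(r−g) = 10.31/(0.117−0.0368) = 128.5536
P₀ = V_5/(1+r)^5 = 128.5536/(1+0.117)^5 = 73.9296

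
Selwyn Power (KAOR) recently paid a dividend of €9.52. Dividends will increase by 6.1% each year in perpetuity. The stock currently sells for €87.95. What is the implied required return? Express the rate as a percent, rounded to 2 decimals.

Rearranging the constant-growth DDM: r = D₁/P₀ + g.
D₁ = 9.52 × (1 + 0.061) = 10.1007.
r = 10.1007 / 87.95 + 0.061 = 0.11485 + 0.061 = 0.17585

17.58%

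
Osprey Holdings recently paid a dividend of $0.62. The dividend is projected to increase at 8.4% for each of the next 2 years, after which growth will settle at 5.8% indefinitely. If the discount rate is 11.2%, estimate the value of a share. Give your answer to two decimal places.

Two-stage DDM. Project D₁…D_2 at 0.084, terminal growth 0.058, discount at r = 0.112.
D_1 = 0.6721
D_2 = 0.7285
Terminal value at t=2: TV = D_3/(r−g) = 0.7708/(0.112−0.058) = 14.2739
P₀ = 0.6721/(1+0.112)^1 + 0.7285/(1+0.112)^2 + 14.2739/(1+0.112)^2 = 12.7369

$12.74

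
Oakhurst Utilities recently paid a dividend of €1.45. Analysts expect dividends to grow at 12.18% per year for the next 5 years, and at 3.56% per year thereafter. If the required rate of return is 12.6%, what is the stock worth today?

€23.47

Two-stage DDM. Project D₁…D_5 at 0.1218, terminal growth 0.0356, discount at r = 0.126.
D_1 = 1.6266
D_2 = 1.8247
D_3 = 2.0470
D_4 = 2.2963
D_5 = 2.5760
Terminal value at t=5: TV = D_6/(r−g) = 2.6677/(0.126−0.0356) = 29.5100
P₀ = 1.6266/(1+0.126)^1 + 1.8247/(1+0.126)^2 + 2.0470/(1+0.126)^3 + 2.2963/(1+0.126)^4 + 2.5760/(1+0.126)^5 + 29.5100/(1+0.126)^5 = 23.4726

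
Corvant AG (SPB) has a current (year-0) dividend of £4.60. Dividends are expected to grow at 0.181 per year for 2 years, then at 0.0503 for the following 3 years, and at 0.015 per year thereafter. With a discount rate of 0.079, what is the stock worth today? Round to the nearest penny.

Three-stage DDM. Project D₁…D_5; terminal Gordon value at t=5 with g = 0.015; discount at r = 0.079.
D_1 = 5.4326
D_2 = 6.4159
D_3 = 6.7386
D_4 = 7.0776
D_5 = 7.4336
TV_5 = 7.5451/(0.079−0.015) = 117.8919
P₀ = Σ Dₜ/(1+r)ᵗ + TV_5/(1+r)^5 = 106.8218

£106.82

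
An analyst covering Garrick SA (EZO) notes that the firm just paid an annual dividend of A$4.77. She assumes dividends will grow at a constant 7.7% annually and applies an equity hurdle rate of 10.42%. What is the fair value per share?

Gordon growth model: P₀ = D₁/(r − g). D₁ = 4.77 × (1 + 0.077) = 5.1373.
P₀ = 5.1373 / (0.1042 − 0.077) = 5.1373 / 0.0272 = 188.8710

A$188.87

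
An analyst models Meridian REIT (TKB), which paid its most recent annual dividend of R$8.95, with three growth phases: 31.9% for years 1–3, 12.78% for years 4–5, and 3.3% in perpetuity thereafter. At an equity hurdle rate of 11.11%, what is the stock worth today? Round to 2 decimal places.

Three-stage DDM. Project D₁…D_5; terminal Gordon value at t=5 with g = 0.033; discount at r = 0.1111.
D_1 = 11.8050
D_2 = 15.5709
D_3 = 20.5380
D_4 = 23.1627
D_5 = 26.1229
TV_5 = 26.9850/(0.1111−0.033) = 345.5182
P₀ = Σ Dₜ/(1+r)ᵗ + TV_5/(1+r)^5 = 272.8689

R$272.87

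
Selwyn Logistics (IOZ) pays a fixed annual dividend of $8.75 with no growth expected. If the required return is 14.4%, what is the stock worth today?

Zero-growth DDM (perpetuity): P₀ = D/r = 8.75 / 0.144 = 60.7639

$60.76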